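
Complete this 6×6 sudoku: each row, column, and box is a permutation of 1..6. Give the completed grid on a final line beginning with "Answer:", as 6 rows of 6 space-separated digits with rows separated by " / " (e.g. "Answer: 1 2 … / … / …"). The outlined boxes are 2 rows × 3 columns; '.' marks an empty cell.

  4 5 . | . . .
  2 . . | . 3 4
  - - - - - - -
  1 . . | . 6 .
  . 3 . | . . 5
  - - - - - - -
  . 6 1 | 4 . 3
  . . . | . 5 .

Step 1. [r3c6∈{2}] nothing but 2 survives at r3c6. So r3c6=2.
Step 2. [r4c4∈{1}] only 1 remains possible at r4c4. So r4c4=1.
Step 3. [r3c2∈{4}] r3c2's peers cover all but 4. So r3c2=4.
Step 4. [r2c3∈{6}] only 6 remains possible at r2c3. So r2c3=6.
Step 5. [r6c2∈{2}] r6c2's peers cover all but 2. So r6c2=2.
Step 6. [r1c4∈{2,6}] r1c4 is the only open cell in col 4 admitting 2. So r1c4=2.
Step 7. [r6c6∈{1,6}] across row 6, 1 lands solely at r6c6 ⇒ r6c6=1.
Step 8. [r6c3∈{3,4}] 4 has one home in row 6: r6c3 ⇒ r6c3=4.
Step 9. [r2c4∈{5}] r2c4 has the single candidate 5 ⇒ r2c4=5.
Step 10. [r6c4∈{6}] r6c4 has the single candidate 6 ⇒ r6c4=6.
Step 11. [r3c3∈{5}] only 5 remains possible at r3c3 ⇒ r3c3=5.
Step 12. [r4c5∈{4}] r4c5's peers cover all but 4, so r4c5=4.
Step 13. [r1c3∈{3}] r1c3 has the single candidate 3 ⇒ r1c3=3.
Step 14. [r6c1∈{3}] r6c1's peers cover all but 3. So r6c1=3.
Step 15. [r2c2∈{1}] r2c2 has the single candidate 1. So r2c2=1.
Step 16. [r4c3∈{2}] r4c3's peers cover all but 2. So r4c3=2.
Step 17. [r1c5∈{1}] r1c5 is down to just 1, so r1c5=1.
Step 18. [r4c1∈{6}] only 6 remains possible at r4c1 ⇒ r4c1=6.
Step 19. [r3c4∈{3}] nothing but 3 survives at r3c4. So r3c4=3.
Step 20. [r5c5∈{2}] r5c5's peers cover all but 2, so r5c5=2.
Step 21. [r5c1∈{5}] only 5 remains possible at r5c1 ⇒ r5c1=5.
Step 22. [r1c6∈{6}] r1c6 is down to just 6, so r1c6=6.

Answer: 4 5 3 2 1 6 / 2 1 6 5 3 4 / 1 4 5 3 6 2 / 6 3 2 1 4 5 / 5 6 1 4 2 3 / 3 2 4 6 5 1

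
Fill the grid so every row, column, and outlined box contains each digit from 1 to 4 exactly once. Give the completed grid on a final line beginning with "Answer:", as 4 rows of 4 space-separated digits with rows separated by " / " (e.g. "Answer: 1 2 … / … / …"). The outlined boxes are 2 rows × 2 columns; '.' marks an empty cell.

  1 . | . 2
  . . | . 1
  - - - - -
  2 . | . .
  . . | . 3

Step 1. [r3c2∈{1,3,4}] r3c2 is the only open cell in row 3 admitting 3. So r3c2=3.
Step 2. [r1c2∈{4}] r1c2's peers cover all but 4 ⇒ r1c2=4.
Step 3. [r2c3∈{3,4}] across row 2, 4 lands solely at r2c3 ⇒ r2c3=4.
Step 4. [r4c2∈{1}] r4c2 is down to just 1. So r4c2=1.
Step 5. [r3c3∈{1}] nothing but 1 survives at r3c3, so r3c3=1.
Step 6. [r2c1∈{3}] only 3 remains possible at r2c1, so r2c1=3.
Step 7. [r2c2∈{2}] r2c2's peers cover all but 2 ⇒ r2c2=2.
Step 8. [r4c3∈{2}] r4c3 is down to just 2. So r4c3=2.
Step 9. [r4c1∈{4}] nothing but 4 survives at r4c1 ⇒ r4c1=4.
Step 10. [r3c4∈{4}] r3c4 has the single candidate 4 ⇒ r3c4=4.
Step 11. [r1c3∈{3}] r1c3 is down to just 3 ⇒ r1c3=3.

Answer: 1 4 3 2 / 3 2 4 1 / 2 3 1 4 / 4 1 2 3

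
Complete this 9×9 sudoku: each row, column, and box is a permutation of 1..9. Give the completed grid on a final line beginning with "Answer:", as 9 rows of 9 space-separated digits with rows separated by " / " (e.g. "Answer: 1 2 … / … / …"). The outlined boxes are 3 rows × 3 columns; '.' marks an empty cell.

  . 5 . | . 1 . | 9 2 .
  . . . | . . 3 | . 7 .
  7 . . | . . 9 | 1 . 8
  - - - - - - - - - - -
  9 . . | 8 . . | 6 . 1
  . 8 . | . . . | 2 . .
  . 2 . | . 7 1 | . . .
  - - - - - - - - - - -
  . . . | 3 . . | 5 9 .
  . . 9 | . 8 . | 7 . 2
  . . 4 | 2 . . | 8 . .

Step 1. [r6c7∈{3,4}] r6c7 is the only open cell in col 7 admitting 3, so r6c7=3.
Step 2. [r2c7∈{4}] only 4 remains possible at r2c7, so r2c7=4.
Step 3. [r8c4∈{1,4,5,6}] 1 has one home in col 4: r8c4, so r8c4=1.
Step 4. [r1c6∈{4,6,7,8}] 8 has one home in col 6: r1c6 ⇒ r1c6=8.
Step 5. [r9c8∈{1,3,6}] col 8 places 1 nowhere but r9c8, so r9c8=1.
Step 6. [r5c9∈{4,5,7,9}] r5c9 is the only open cell in col 9 admitting 7, so r5c9=7.
Step 7. [r6c9∈{4,5,9}] across col 9, 9 lands solely at r6c9 ⇒ r6c9=9.
Step 8. [r2c9∈{5,6}] r2c9 is the only open cell in col 9 admitting 5 ⇒ r2c9=5.
Step 9. [r2c4∈{6}] r2c4's peers cover all but 6 ⇒ r2c4=6.
Step 10. [r7c9∈{4,6}] col 9 places 4 nowhere but r7c9, so r7c9=4.
Step 11. [r7c5∈{6}] only 6 remains possible at r7c5. So r7c5=6.
Step 12. [r5c6∈{4,5,6}] across col 6, 6 lands solely at r5c6, so r5c6=6.
Step 13. [r2c5∈{2}] nothing but 2 survives at r2c5. So r2c5=2.
Step 14. [r7c6∈{7}] only 7 remains possible at r7c6, so r7c6=7.
Step 15. [r9c6∈{5}] r9c6 has the single candidate 5, so r9c6=5.
Step 16. [r8c1∈{3,5,6}] in row 8, 5 fits only at r8c1 ⇒ r8c1=5.
Step 17. [r7c2∈{1}] only 1 remains possible at r7c2 ⇒ r7c2=1.
Step 18. [r9c2∈{3,6,7}] 7 has one home in row 9: r9c2. So r9c2=7.
Step 19. [r3c3∈{2,3,6}] across row 3, 2 lands solely at r3c3. So r3c3=2.
Step 20. [r5c4∈{4,5,9}] across col 4, 9 lands solely at r5c4 ⇒ r5c4=9.
Step 21. [r7c3∈{8}] r7c3 is down to just 8, so r7c3=8.
Step 22. [r4c3∈{3,5,7}] in row 4, 7 fits only at r4c3, so r4c3=7.
Step 23. [r2c3∈{1}] only 1 remains possible at r2c3. So r2c3=1.
Step 24. [r6c8∈{4,5,8}] across row 6, 8 lands solely at r6c8, so r6c8=8.
Step 25. [r5c1∈{1,3,4}] in row 5, 1 fits only at r5c1, so r5c1=1.
Step 26. [r3c2∈{3,4,6}] r3c4 and r3c5 in row 3 both hold exactly {4,5}; those values are spoken for ⇒ r3c2≠4.
Step 27. [r4c2∈{3,4}] 4 has one home in col 2: r4c2 ⇒ r4c2=4.
Step 28. [r6c4∈{4,5}] 4 has one home in row 6: r6c4. So r6c4=4.
Step 29. [r6c1∈{6}] r6c1's peers cover all but 6 ⇒ r6c1=6.
Step 30. [r8c2∈{3,6}] 6 has one home in box 7: r8c2. So r8c2=6.
Step 31. [r5c3∈{3,5}] box 4 places 3 nowhere but r5c3, so r5c3=3.
Step 32. [r5c5∈{5}] r5c5 is down to just 5, so r5c5=5.
Step 33. [r9c9∈{3,6}] r9c9 is the only open cell in row 9 admitting 6, so r9c9=6.
Step 34. [r3c2∈{3}] r3c2 is down to just 3 ⇒ r3c2=3.
Step 35. [r3c8∈{6}] r3c8 is down to just 6, so r3c8=6.
Step 36. [r1c9∈{3}] r1c9 has the single candidate 3 ⇒ r1c9=3.
Step 37. [r7c1∈{2}] r7c1 has the single candidate 2. So r7c1=2.
Step 38. [r1c4∈{7}] nothing but 7 survives at r1c4. So r1c4=7.
Step 39. [r2c2∈{9}] r2c2 has the single candidate 9 ⇒ r2c2=9.
Step 40. [r1c1∈{4}] r1c1 has the single candidate 4, so r1c1=4.
Step 41. [r9c1∈{3}] r9c1 is down to just 3. So r9c1=3.
Step 42. [r4c6∈{2}] only 2 remains possible at r4c6. So r4c6=2.
Step 43. [r8c8∈{3}] r8c8 has the single candidate 3, so r8c8=3.
Step 44. [r9c5∈{9}] r9c5 is down to just 9 ⇒ r9c5=9.
Step 45. [r4c5∈{3}] only 3 remains possible at r4c5, so r4c5=3.
Step 46. [r2c1∈{8}] r2c1's peers cover all but 8, so r2c1=8.
Step 47. [r3c5∈{4}] r3c5's peers cover all but 4. So r3c5=4.
Step 48. [r8c6∈{4}] r8c6 is down to just 4 ⇒ r8c6=4.
Step 49. [r1c3∈{6}] r1c3 is down to just 6, so r1c3=6.
Step 50. [r6c3∈{5}] r6c3 is down to just 5 ⇒ r6c3=5.
Step 51. [r4c8∈{5}] nothing but 5 survives at r4c8 ⇒ r4c8=5.
Step 52. [r5c8∈{4}] only 4 remains possible at r5c8 ⇒ r5c8=4.
Step 53. [r3c4∈{5}] r3c4 has the single candidate 5. So r3c4=5.

Answer: 4 5 6 7 1 8 9 2 3 / 8 9 1 6 2 3 4 7 5 / 7 3 2 5 4 9 1 6 8 / 9 4 7 8 3 2 6 5 1 / 1 8 3 9 5 6 2 4 7 / 6 2 5 4 7 1 3 8 9 / 2 1 8 3 6 7 5 9 4 / 5 6 9 1 8 4 7 3 2 / 3 7 4 2 9 5 8 1 6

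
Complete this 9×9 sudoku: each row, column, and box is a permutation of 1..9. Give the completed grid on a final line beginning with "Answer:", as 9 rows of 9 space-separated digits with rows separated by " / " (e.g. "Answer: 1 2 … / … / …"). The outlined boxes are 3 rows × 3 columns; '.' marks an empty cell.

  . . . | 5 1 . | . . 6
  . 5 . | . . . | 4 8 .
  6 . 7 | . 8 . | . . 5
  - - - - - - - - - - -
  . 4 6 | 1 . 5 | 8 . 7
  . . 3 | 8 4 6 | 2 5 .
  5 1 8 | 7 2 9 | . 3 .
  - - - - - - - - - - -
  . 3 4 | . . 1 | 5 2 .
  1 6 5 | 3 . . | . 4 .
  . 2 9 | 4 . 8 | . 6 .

Step 1. [r3c2∈{9}] r3c2 is down to just 9. So r3c2=9.
Step 2. [r2c9∈{1,2,3,9}] in col 9, 2 fits only at r2c9. So r2c9=2.
Step 3. [r9c1∈{7}] nothing but 7 survives at r9c1. So r9c1=7.
Step 4. [r7c5∈{6,7,9}] r7c5 is the only open cell in row 7 admitting 7, so r7c5=7.
Step 5. [r1c1∈{2,3,4,8}] r1c1 is the only open cell in col 1 admitting 4, so r1c1=4.
Step 6. [r8c5∈{9}] only 9 remains possible at r8c5 ⇒ r8c5=9.
Step 7. [r1c7∈{3,7,9}] across col 7, 9 lands solely at r1c7, so r1c7=9.
Step 8. [r1c6∈{2,3,7}] across row 1, 3 lands solely at r1c6, so r1c6=3.
Step 9. [r5c9∈{1,9}] across row 5, 1 lands solely at r5c9. So r5c9=1.
Step 10. [r3c7∈{1,3}] in row 3, 3 fits only at r3c7, so r3c7=3.
Step 11. [r5c1∈{9}] r5c1's peers cover all but 9. So r5c1=9.
Step 12. [r3c4∈{2}] nothing but 2 survives at r3c4 ⇒ r3c4=2.
Step 13. [r7c4∈{6}] only 6 remains possible at r7c4 ⇒ r7c4=6.
Step 14. [r8c9∈{8}] r8c9 is down to just 8. So r8c9=8.
Step 15. [r2c6∈{7}] r2c6 has the single candidate 7, so r2c6=7.
Step 16. [r4c8∈{9}] nothing but 9 survives at r4c8, so r4c8=9.
Step 17. [r9c7∈{1}] nothing but 1 survives at r9c7. So r9c7=1.
Step 18. [r1c8∈{7}] r1c8 is down to just 7. So r1c8=7.
Step 19. [r6c7∈{6}] r6c7 has the single candidate 6, so r6c7=6.
Step 20. [r2c3∈{1}] r2c3 is down to just 1. So r2c3=1.
Step 21. [r2c5∈{6}] r2c5 is down to just 6. So r2c5=6.
Step 22. [r5c2∈{7}] only 7 remains possible at r5c2. So r5c2=7.
Step 23. [r8c7∈{7}] r8c7's peers cover all but 7, so r8c7=7.
Step 24. [r2c1∈{3}] r2c1 has the single candidate 3 ⇒ r2c1=3.
Step 25. [r7c9∈{9}] r7c9 has the single candidate 9. So r7c9=9.
Step 26. [r4c5∈{3}] r4c5 has the single candidate 3. So r4c5=3.
Step 27. [r7c1∈{8}] only 8 remains possible at r7c1 ⇒ r7c1=8.
Step 28. [r2c4∈{9}] only 9 remains possible at r2c4 ⇒ r2c4=9.
Step 29. [r6c9∈{4}] only 4 remains possible at r6c9. So r6c9=4.
Step 30. [r4c1∈{2}] r4c1's peers cover all but 2. So r4c1=2.
Step 31. [r9c5∈{5}] only 5 remains possible at r9c5 ⇒ r9c5=5.
Step 32. [r1c3∈{2}] r1c3 is down to just 2, so r1c3=2.
Step 33. [r8c6∈{2}] r8c6 is down to just 2 ⇒ r8c6=2.
Step 34. [r3c8∈{1}] nothing but 1 survives at r3c8, so r3c8=1.
Step 35. [r1c2∈{8}] nothing but 8 survives at r1c2 ⇒ r1c2=8.
Step 36. [r9c9∈{3}] r9c9 has the single candidate 3, so r9c9=3.
Step 37. [r3c6∈{4}] nothing but 4 survives at r3c6, so r3c6=4.

Answer: 4 8 2 5 1 3 9 7 6 / 3 5 1 9 6 7 4 8 2 / 6 9 7 2 8 4 3 1 5 / 2 4 6 1 3 5 8 9 7 / 9 7 3 8 4 6 2 5 1 / 5 1 8 7 2 9 6 3 4 / 8 3 4 6 7 1 5 2 9 / 1 6 5 3 9 2 7 4 8 / 7 2 9 4 5 8 1 6 3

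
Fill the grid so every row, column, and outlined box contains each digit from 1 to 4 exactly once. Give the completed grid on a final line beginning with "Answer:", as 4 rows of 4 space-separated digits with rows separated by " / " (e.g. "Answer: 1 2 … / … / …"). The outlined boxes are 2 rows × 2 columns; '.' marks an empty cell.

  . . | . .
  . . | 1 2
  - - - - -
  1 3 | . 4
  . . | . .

Step 1. [r2c2∈{4}] only 4 remains possible at r2c2, so r2c2=4.
Step 2. [r4c2∈{2}] r4c2 is down to just 2, so r4c2=2.
Step 3. [r1c4∈{3}] nothing but 3 survives at r1c4, so r1c4=3.
Step 4. [r3c3∈{2}] r3c3 is down to just 2. So r3c3=2.
Step 5. [r1c3∈{4}] r1c3's peers cover all but 4, so r1c3=4.
Step 6. [r1c1∈{2}] r1c1's peers cover all but 2. So r1c1=2.
Step 7. [r1c2∈{1}] r1c2 has the single candidate 1 ⇒ r1c2=1.
Step 8. [r4c3∈{3}] nothing but 3 survives at r4c3, so r4c3=3.
Step 9. [r4c4∈{1}] nothing but 1 survives at r4c4 ⇒ r4c4=1.
Step 10. [r4c1∈{4}] nothing but 4 survives at r4c1, so r4c1=4.
Step 11. [r2c1∈{3}] only 3 remains possible at r2c1 ⇒ r2c1=3.

Answer: 2 1 4 3 / 3 4 1 2 / 1 3 2 4 / 4 2 3 1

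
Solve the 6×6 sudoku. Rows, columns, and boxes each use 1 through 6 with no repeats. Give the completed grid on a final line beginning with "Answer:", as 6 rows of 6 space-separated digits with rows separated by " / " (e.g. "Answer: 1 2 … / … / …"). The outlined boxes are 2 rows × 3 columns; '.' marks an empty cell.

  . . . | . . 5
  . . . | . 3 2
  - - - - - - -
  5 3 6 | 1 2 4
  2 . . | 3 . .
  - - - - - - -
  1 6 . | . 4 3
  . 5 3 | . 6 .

Step 1. [r1c2∈{1,2,4}] in col 2, 2 fits only at r1c2, so r1c2=2.
Step 2. [r2c3∈{1,4,5}] across row 2, 5 lands solely at r2c3 ⇒ r2c3=5.
Step 3. [r2c2∈{1,4}] row 2 places 1 nowhere but r2c2, so r2c2=1.
Step 4. [r1c3∈{4}] only 4 remains possible at r1c3. So r1c3=4.
Step 5. [r2c1∈{6}] r2c1 has the single candidate 6 ⇒ r2c1=6.
Step 6. [r6c4∈{2}] r6c4 is down to just 2, so r6c4=2.
Step 7. [r1c5∈{1}] only 1 remains possible at r1c5. So r1c5=1.
Step 8. [r4c3∈{1}] only 1 remains possible at r4c3, so r4c3=1.
Step 9. [r4c5∈{5}] r4c5 has the single candidate 5, so r4c5=5.
Step 10. [r1c1∈{3}] r1c1 has the single candidate 3, so r1c1=3.
Step 11. [r5c3∈{2}] r5c3 has the single candidate 2 ⇒ r5c3=2.
Step 12. [r6c6∈{1}] nothing but 1 survives at r6c6 ⇒ r6c6=1.
Step 13. [r1c4∈{6}] r1c4 is down to just 6. So r1c4=6.
Step 14. [r6c1∈{4}] only 4 remains possible at r6c1, so r6c1=4.
Step 15. [r5c4∈{5}] only 5 remains possible at r5c4 ⇒ r5c4=5.
Step 16. [r2c4∈{4}] r2c4 is down to just 4. So r2c4=4.
Step 17. [r4c2∈{4}] r4c2's peers cover all but 4 ⇒ r4c2=4.
Step 18. [r4c6∈{6}] r4c6 has the single candidate 6. So r4c6=6.

Answer: 3 2 4 6 1 5 / 6 1 5 4 3 2 / 5 3 6 1 2 4 / 2 4 1 3 5 6 / 1 6 2 5 4 3 / 4 5 3 2 6 1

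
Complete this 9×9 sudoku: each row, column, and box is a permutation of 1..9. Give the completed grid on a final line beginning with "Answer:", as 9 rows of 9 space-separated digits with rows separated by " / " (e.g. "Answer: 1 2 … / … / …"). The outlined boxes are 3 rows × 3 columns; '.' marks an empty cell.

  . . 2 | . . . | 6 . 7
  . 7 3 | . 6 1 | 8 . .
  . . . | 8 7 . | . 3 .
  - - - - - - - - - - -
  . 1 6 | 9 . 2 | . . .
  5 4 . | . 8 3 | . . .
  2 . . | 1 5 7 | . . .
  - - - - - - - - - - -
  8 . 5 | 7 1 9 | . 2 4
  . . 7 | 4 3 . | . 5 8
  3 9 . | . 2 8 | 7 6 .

Step 1. [r5c3∈{9}] r5c3's peers cover all but 9. So r5c3=9.
Step 2. [r9c9∈{1}] nothing but 1 survives at r9c9, so r9c9=1.
Step 3. [r3c3∈{1,4}] col 3 places 1 nowhere but r3c3 ⇒ r3c3=1.
Step 4. [r1c5∈{4,9}] across col 5, 9 lands solely at r1c5, so r1c5=9.
Step 5. [r1c1∈{4}] r1c1 is down to just 4, so r1c1=4.
Step 6. [r1c6∈{5}] r1c6 is down to just 5, so r1c6=5.
Step 7. [r2c9∈{2,5,9}] row 2 places 5 nowhere but r2c9, so r2c9=5.
Step 8. [r2c8∈{4,9}] in row 2, 4 fits only at r2c8 ⇒ r2c8=4.
Step 9. [r4c9∈{3}] r4c9 is down to just 3, so r4c9=3.
Step 10. [r7c2∈{6}] only 6 remains possible at r7c2, so r7c2=6.
Step 11. [r6c8∈{8,9}] in col 8, 9 fits only at r6c8. So r6c8=9.
Step 12. [r3c9∈{2,9}] across col 9, 9 lands solely at r3c9. So r3c9=9.
Step 13. [r5c9∈{2,6}] in col 9, 2 fits only at r5c9, so r5c9=2.
Step 14. [r5c8∈{1,7}] r5c8 is the only open cell in row 5 admitting 7 ⇒ r5c8=7.
Step 15. [r6c2∈{3,8}] 3 has one home in row 6: r6c2 ⇒ r6c2=3.
Step 16. [r4c7∈{4,5}] in row 4, 5 fits only at r4c7. So r4c7=5.
Step 17. [r2c1∈{9}] nothing but 9 survives at r2c1, so r2c1=9.
Step 18. [r1c2∈{8}] nothing but 8 survives at r1c2. So r1c2=8.
Step 19. [r9c3∈{4}] r9c3 has the single candidate 4 ⇒ r9c3=4.
Step 20. [r3c6∈{4}] only 4 remains possible at r3c6 ⇒ r3c6=4.
Step 21. [r8c2∈{2}] nothing but 2 survives at r8c2 ⇒ r8c2=2.
Step 22. [r4c5∈{4}] r4c5's peers cover all but 4, so r4c5=4.
Step 23. [r4c8∈{8}] r4c8 is down to just 8 ⇒ r4c8=8.
Step 24. [r2c4∈{2}] r2c4's peers cover all but 2. So r2c4=2.
Step 25. [r9c4∈{5}] r9c4 is down to just 5. So r9c4=5.
Step 26. [r1c8∈{1}] r1c8's peers cover all but 1 ⇒ r1c8=1.
Step 27. [r8c7∈{9}] only 9 remains possible at r8c7. So r8c7=9.
Step 28. [r6c7∈{4}] r6c7 has the single candidate 4, so r6c7=4.
Step 29. [r6c9∈{6}] nothing but 6 survives at r6c9 ⇒ r6c9=6.
Step 30. [r3c2∈{5}] nothing but 5 survives at r3c2. So r3c2=5.
Step 31. [r3c7∈{2}] r3c7's peers cover all but 2, so r3c7=2.
Step 32. [r5c4∈{6}] r5c4's peers cover all but 6, so r5c4=6.
Step 33. [r8c1∈{1}] nothing but 1 survives at r8c1 ⇒ r8c1=1.
Step 34. [r6c3∈{8}] nothing but 8 survives at r6c3 ⇒ r6c3=8.
Step 35. [r5c7∈{1}] r5c7's peers cover all but 1, so r5c7=1.
Step 36. [r8c6∈{6}] r8c6 has the single candidate 6 ⇒ r8c6=6.
Step 37. [r1c4∈{3}] nothing but 3 survives at r1c4. So r1c4=3.
Step 38. [r4c1∈{7}] r4c1 is down to just 7, so r4c1=7.
Step 39. [r3c1∈{6}] r3c1's peers cover all but 6 ⇒ r3c1=6.
Step 40. [r7c7∈{3}] r7c7 is down to just 3, so r7c7=3.

Answer: 4 8 2 3 9 5 6 1 7 / 9 7 3 2 6 1 8 4 5 / 6 5 1 8 7 4 2 3 9 / 7 1 6 9 4 2 5 8 3 / 5 4 9 6 8 3 1 7 2 / 2 3 8 1 5 7 4 9 6 / 8 6 5 7 1 9 3 2 4 / 1 2 7 4 3 6 9 5 8 / 3 9 4 5 2 8 7 6 1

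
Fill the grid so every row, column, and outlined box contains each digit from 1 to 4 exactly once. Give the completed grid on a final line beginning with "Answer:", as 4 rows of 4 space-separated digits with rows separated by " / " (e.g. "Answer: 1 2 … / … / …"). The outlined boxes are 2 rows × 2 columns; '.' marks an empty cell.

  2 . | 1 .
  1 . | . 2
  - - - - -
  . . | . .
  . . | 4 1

Step 1. [r3c4∈{3}] only 3 remains possible at r3c4, so r3c4=3.
Step 2. [r1c2∈{3,4}] row 1 places 3 nowhere but r1c2 ⇒ r1c2=3.
Step 3. [r3c2∈{1,2,4}] 1 has one home in row 3: r3c2 ⇒ r3c2=1.
Step 4. [r4c2∈{2}] r4c2 is down to just 2, so r4c2=2.
Step 5. [r1c4∈{4}] r1c4's peers cover all but 4. So r1c4=4.
Step 6. [r2c2∈{4}] r2c2 has the single candidate 4 ⇒ r2c2=4.
Step 7. [r2c3∈{3}] r2c3 is down to just 3. So r2c3=3.
Step 8. [r4c1∈{3}] nothing but 3 survives at r4c1 ⇒ r4c1=3.
Step 9. [r3c3∈{2}] r3c3 has the single candidate 2, so r3c3=2.
Step 10. [r3c1∈{4}] r3c1's peers cover all but 4, so r3c1=4.

Answer: 2 3 1 4 / 1 4 3 2 / 4 1 2 3 / 3 2 4 1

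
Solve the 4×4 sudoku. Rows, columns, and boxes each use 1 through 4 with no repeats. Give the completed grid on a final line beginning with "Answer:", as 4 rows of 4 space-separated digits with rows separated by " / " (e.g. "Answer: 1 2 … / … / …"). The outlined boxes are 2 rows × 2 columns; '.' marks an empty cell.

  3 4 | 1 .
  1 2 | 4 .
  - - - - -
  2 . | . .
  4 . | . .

Step 1. [r3c3∈{3}] r3c3's peers cover all but 3, so r3c3=3.
Step 2. [r3c2∈{1}] r3c2 is down to just 1 ⇒ r3c2=1.
Step 3. [r4c4∈{1,2}] 1 has one home in row 4: r4c4 ⇒ r4c4=1.
Step 4. [r1c4∈{2}] r1c4 is down to just 2 ⇒ r1c4=2.
Step 5. [r2c4∈{3}] r2c4 has the single candidate 3, so r2c4=3.
Step 6. [r4c2∈{3}] nothing but 3 survives at r4c2 ⇒ r4c2=3.
Step 7. [r4c3∈{2}] only 2 remains possible at r4c3, so r4c3=2.
Step 8. [r3c4∈{4}] nothing but 4 survives at r3c4, so r3c4=4.

Answer: 3 4 1 2 / 1 2 4 3 / 2 1 3 4 / 4 3 2 1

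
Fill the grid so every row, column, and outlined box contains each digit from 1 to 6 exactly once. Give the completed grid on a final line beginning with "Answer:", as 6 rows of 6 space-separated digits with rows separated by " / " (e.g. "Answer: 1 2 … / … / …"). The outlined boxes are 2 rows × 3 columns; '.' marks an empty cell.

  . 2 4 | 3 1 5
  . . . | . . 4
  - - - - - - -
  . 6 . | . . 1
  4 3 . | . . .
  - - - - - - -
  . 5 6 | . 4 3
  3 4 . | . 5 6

Step 1. [r4c6∈{2}] r4c6 is down to just 2. So r4c6=2.
Step 2. [r4c3∈{1,5}] across row 4, 1 lands solely at r4c3, so r4c3=1.
Step 3. [r5c1∈{1,2}] r5c1 is the only open cell in box 5 admitting 1. So r5c1=1.
Step 4. [r4c5∈{6}] r4c5's peers cover all but 6. So r4c5=6.
Step 5. [r3c1∈{2,5}] r3c1 is the only open cell in col 1 admitting 2, so r3c1=2.
Step 6. [r2c1∈{5,6}] 5 has one home in col 1: r2c1, so r2c1=5.
Step 7. [r5c4∈{2}] r5c4 is down to just 2. So r5c4=2.
Step 8. [r4c4∈{5}] nothing but 5 survives at r4c4, so r4c4=5.
Step 9. [r2c5∈{2}] r2c5 is down to just 2 ⇒ r2c5=2.
Step 10. [r6c3∈{2}] nothing but 2 survives at r6c3 ⇒ r6c3=2.
Step 11. [r2c3∈{3}] r2c3's peers cover all but 3. So r2c3=3.
Step 12. [r2c2∈{1}] r2c2 has the single candidate 1. So r2c2=1.
Step 13. [r1c1∈{6}] r1c1 has the single candidate 6 ⇒ r1c1=6.
Step 14. [r6c4∈{1}] only 1 remains possible at r6c4 ⇒ r6c4=1.
Step 15. [r3c5∈{3}] r3c5's peers cover all but 3 ⇒ r3c5=3.
Step 16. [r3c4∈{4}] r3c4 has the single candidate 4. So r3c4=4.
Step 17. [r2c4∈{6}] nothing but 6 survives at r2c4, so r2c4=6.
Step 18. [r3c3∈{5}] nothing but 5 survives at r3c3, so r3c3=5.

Answer: 6 2 4 3 1 5 / 5 1 3 6 2 4 / 2 6 5 4 3 1 / 4 3 1 5 6 2 / 1 5 6 2 4 3 / 3 4 2 1 5 6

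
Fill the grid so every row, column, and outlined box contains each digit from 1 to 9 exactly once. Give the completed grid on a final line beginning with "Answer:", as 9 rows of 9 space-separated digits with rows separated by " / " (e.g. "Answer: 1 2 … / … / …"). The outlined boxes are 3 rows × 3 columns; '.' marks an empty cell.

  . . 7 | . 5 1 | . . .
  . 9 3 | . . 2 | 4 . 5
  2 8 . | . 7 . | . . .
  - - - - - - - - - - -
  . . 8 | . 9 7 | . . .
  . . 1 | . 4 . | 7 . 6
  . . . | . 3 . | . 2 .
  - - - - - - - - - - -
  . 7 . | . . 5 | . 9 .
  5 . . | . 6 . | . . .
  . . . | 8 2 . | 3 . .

Step 1. [r2c4∈{6}] r2c4 is down to just 6 ⇒ r2c4=6.
Step 2. [r9c8∈{1,4,5,6,7}] r9c8 is the only open cell in row 9 admitting 5, so r9c8=5.
Step 3. [r7c7∈{1,2,6,8}] 6 has one home in box 9: r7c7. So r7c7=6.
Step 4. [r8c4∈{1,3,4,7,9}] in col 4, 7 fits only at r8c4, so r8c4=7.
Step 5. [r5c1∈{3,9}] in row 5, 9 fits only at r5c1. So r5c1=9.
Step 6. [r6c6∈{6,8}] 6 has one home in col 6: r6c6 ⇒ r6c6=6.
Step 7. [r7c1∈{1,3,4,8}] 8 has one home in col 1: r7c1 ⇒ r7c1=8.
Step 8. [r4c1∈{3,4,6}] col 1 places 3 nowhere but r4c1. So r4c1=3.
Step 9. [r4c2∈{2,4,5,6}] across row 4, 6 lands solely at r4c2, so r4c2=6.
Step 10. [r1c2∈{4}] r1c2 is down to just 4, so r1c2=4.
Step 11. [r7c4∈{1,3,4}] row 7 places 3 nowhere but r7c4, so r7c4=3.
Step 12. [r1c4∈{9}] r1c4 has the single candidate 9, so r1c4=9.
Step 13. [r6c2∈{5}] nothing but 5 survives at r6c2. So r6c2=5.
Step 14. [r6c3∈{4}] r6c3's peers cover all but 4. So r6c3=4.
Step 15. [r7c9∈{1,2,4}] row 7 places 4 nowhere but r7c9. So r7c9=4.
Step 16. [r4c9∈{1}] only 1 remains possible at r4c9, so r4c9=1.
Step 17. [r8c6∈{4,9}] in row 8, 4 fits only at r8c6, so r8c6=4.
Step 18. [r5c8∈{3,8}] across row 5, 3 lands solely at r5c8 ⇒ r5c8=3.
Step 19. [r1c9∈{2,3,8}] across row 1, 3 lands solely at r1c9, so r1c9=3.
Step 20. [r8c9∈{2,8}] 2 has one home in col 9: r8c9, so r8c9=2.
Step 21. [r1c1∈{6}] nothing but 6 survives at r1c1. So r1c1=6.
Step 22. [r1c8∈{8}] r1c8's peers cover all but 8, so r1c8=8.
Step 23. [r8c8∈{1}] r8c8 has the single candidate 1, so r8c8=1.
Step 24. [r5c4∈{2,5}] across row 5, 5 lands solely at r5c4, so r5c4=5.
Step 25. [r3c9∈{9}] nothing but 9 survives at r3c9 ⇒ r3c9=9.
Step 26. [r9c3∈{6,9}] across row 9, 6 lands solely at r9c3. So r9c3=6.
Step 27. [r9c2∈{1}] only 1 remains possible at r9c2. So r9c2=1.
Step 28. [r6c7∈{8,9}] r6c7 is the only open cell in row 6 admitting 9. So r6c7=9.
Step 29. [r5c2∈{2}] r5c2 is down to just 2, so r5c2=2.
Step 30. [r3c8∈{6}] r3c8 is down to just 6, so r3c8=6.
Step 31. [r7c5∈{1}] nothing but 1 survives at r7c5, so r7c5=1.
Step 32. [r8c2∈{3}] r8c2's peers cover all but 3 ⇒ r8c2=3.
Step 33. [r3c4∈{4}] r3c4 has the single candidate 4 ⇒ r3c4=4.
Step 34. [r2c8∈{7}] r2c8's peers cover all but 7 ⇒ r2c8=7.
Step 35. [r8c7∈{8}] nothing but 8 survives at r8c7 ⇒ r8c7=8.
Step 36. [r8c3∈{9}] nothing but 9 survives at r8c3, so r8c3=9.
Step 37. [r4c8∈{4}] r4c8's peers cover all but 4, so r4c8=4.
Step 38. [r6c4∈{1}] nothing but 1 survives at r6c4, so r6c4=1.
Step 39. [r9c1∈{4}] only 4 remains possible at r9c1. So r9c1=4.
Step 40. [r7c3∈{2}] r7c3's peers cover all but 2, so r7c3=2.
Step 41. [r9c9∈{7}] r9c9 is down to just 7 ⇒ r9c9=7.
Step 42. [r9c6∈{9}] r9c6 is down to just 9. So r9c6=9.
Step 43. [r3c3∈{5}] nothing but 5 survives at r3c3, so r3c3=5.
Step 44. [r6c1∈{7}] r6c1 is down to just 7. So r6c1=7.
Step 45. [r2c1∈{1}] r2c1 has the single candidate 1, so r2c1=1.
Step 46. [r5c6∈{8}] only 8 remains possible at r5c6, so r5c6=8.
Step 47. [r6c9∈{8}] r6c9 has the single candidate 8, so r6c9=8.
Step 48. [r3c6∈{3}] only 3 remains possible at r3c6. So r3c6=3.
Step 49. [r4c7∈{5}] nothing but 5 survives at r4c7 ⇒ r4c7=5.
Step 50. [r2c5∈{8}] only 8 remains possible at r2c5 ⇒ r2c5=8.
Step 51. [r1c7∈{2}] r1c7's peers cover all but 2, so r1c7=2.
Step 52. [r4c4∈{2}] only 2 remains possible at r4c4 ⇒ r4c4=2.
Step 53. [r3c7∈{1}] nothing but 1 survives at r3c7, so r3c7=1.

Answer: 6 4 7 9 5 1 2 8 3 / 1 9 3 6 8 2 4 7 5 / 2 8 5 4 7 3 1 6 9 / 3 6 8 2 9 7 5 4 1 / 9 2 1 5 4 8 7 3 6 / 7 5 4 1 3 6 9 2 8 / 8 7 2 3 1 5 6 9 4 / 5 3 9 7 6 4 8 1 2 / 4 1 6 8 2 9 3 5 7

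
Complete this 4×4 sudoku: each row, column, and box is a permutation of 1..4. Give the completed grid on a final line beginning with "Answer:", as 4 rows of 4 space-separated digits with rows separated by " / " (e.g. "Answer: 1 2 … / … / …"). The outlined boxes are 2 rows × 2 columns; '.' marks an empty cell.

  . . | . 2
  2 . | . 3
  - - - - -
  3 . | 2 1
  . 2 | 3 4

Step 1. [r1c1∈{1,4}] across col 1, 4 lands solely at r1c1. So r1c1=4.
Step 2. [r1c3∈{1}] only 1 remains possible at r1c3, so r1c3=1.
Step 3. [r3c2∈{4}] r3c2's peers cover all but 4 ⇒ r3c2=4.
Step 4. [r4c1∈{1}] r4c1 has the single candidate 1. So r4c1=1.
Step 5. [r1c2∈{3}] only 3 remains possible at r1c2, so r1c2=3.
Step 6. [r2c2∈{1}] r2c2's peers cover all but 1 ⇒ r2c2=1.
Step 7. [r2c3∈{4}] r2c3 is down to just 4. So r2c3=4.

Answer: 4 3 1 2 / 2 1 4 3 / 3 4 2 1 / 1 2 3 4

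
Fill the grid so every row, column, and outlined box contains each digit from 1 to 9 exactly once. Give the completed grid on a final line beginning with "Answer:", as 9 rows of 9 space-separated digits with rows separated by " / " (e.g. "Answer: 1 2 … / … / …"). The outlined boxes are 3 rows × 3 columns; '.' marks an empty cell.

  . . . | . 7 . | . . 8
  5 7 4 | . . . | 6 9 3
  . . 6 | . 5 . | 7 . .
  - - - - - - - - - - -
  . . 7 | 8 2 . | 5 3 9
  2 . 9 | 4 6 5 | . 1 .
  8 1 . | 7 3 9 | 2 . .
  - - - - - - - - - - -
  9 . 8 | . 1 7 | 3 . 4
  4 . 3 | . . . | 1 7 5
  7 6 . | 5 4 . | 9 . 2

Step 1. [r1c3∈{1,2}] col 3 places 2 nowhere but r1c3 ⇒ r1c3=2.
Step 2. [r6c8∈{4,6}] r6c8 is the only open cell in row 6 admitting 4 ⇒ r6c8=4.
Step 3. [r3c6∈{1,2,3,4,8}] 4 has one home in row 3: r3c6, so r3c6=4.
Step 4. [r8c2∈{2}] only 2 remains possible at r8c2. So r8c2=2.
Step 5. [r2c6∈{1,2,8}] col 6 places 2 nowhere but r2c6, so r2c6=2.
Step 6. [r2c4∈{1}] r2c4 is down to just 1. So r2c4=1.
Step 7. [r3c2∈{3,8,9}] in row 3, 8 fits only at r3c2, so r3c2=8.
Step 8. [r3c4∈{3,9}] row 3 places 9 nowhere but r3c4 ⇒ r3c4=9.
Step 9. [r1c4∈{3,6}] across col 4, 3 lands solely at r1c4. So r1c4=3.
Step 10. [r8c4∈{6}] only 6 remains possible at r8c4, so r8c4=6.
Step 11. [r8c6∈{8}] r8c6 is down to just 8, so r8c6=8.
Step 12. [r1c1∈{1}] r1c1 has the single candidate 1 ⇒ r1c1=1.
Step 13. [r3c8∈{2}] r3c8 is down to just 2 ⇒ r3c8=2.
Step 14. [r5c9∈{7}] r5c9 is down to just 7. So r5c9=7.
Step 15. [r8c5∈{9}] only 9 remains possible at r8c5 ⇒ r8c5=9.
Step 16. [r5c2∈{3}] nothing but 3 survives at r5c2. So r5c2=3.
Step 17. [r4c2∈{4}] r4c2 is down to just 4. So r4c2=4.
Step 18. [r9c3∈{1}] r9c3 is down to just 1 ⇒ r9c3=1.
Step 19. [r4c6∈{1}] r4c6's peers cover all but 1. So r4c6=1.
Step 20. [r3c1∈{3}] nothing but 3 survives at r3c1, so r3c1=3.
Step 21. [r1c7∈{4}] nothing but 4 survives at r1c7, so r1c7=4.
Step 22. [r1c8∈{5}] only 5 remains possible at r1c8 ⇒ r1c8=5.
Step 23. [r9c6∈{3}] r9c6's peers cover all but 3. So r9c6=3.
Step 24. [r6c9∈{6}] only 6 remains possible at r6c9. So r6c9=6.
Step 25. [r7c8∈{6}] only 6 remains possible at r7c8 ⇒ r7c8=6.
Step 26. [r3c9∈{1}] r3c9 is down to just 1 ⇒ r3c9=1.
Step 27. [r7c4∈{2}] only 2 remains possible at r7c4, so r7c4=2.
Step 28. [r1c2∈{9}] r1c2 has the single candidate 9, so r1c2=9.
Step 29. [r5c7∈{8}] r5c7 is down to just 8, so r5c7=8.
Step 30. [r7c2∈{5}] nothing but 5 survives at r7c2. So r7c2=5.
Step 31. [r1c6∈{6}] only 6 remains possible at r1c6. So r1c6=6.
Step 32. [r2c5∈{8}] r2c5 has the single candidate 8. So r2c5=8.
Step 33. [r4c1∈{6}] r4c1 has the single candidate 6, so r4c1=6.
Step 34. [r6c3∈{5}] r6c3's peers cover all but 5 ⇒ r6c3=5.
Step 35. [r9c8∈{8}] r9c8 has the single candidate 8 ⇒ r9c8=8.

Answer: 1 9 2 3 7 6 4 5 8 / 5 7 4 1 8 2 6 9 3 / 3 8 6 9 5 4 7 2 1 / 6 4 7 8 2 1 5 3 9 / 2 3 9 4 6 5 8 1 7 / 8 1 5 7 3 9 2 4 6 / 9 5 8 2 1 7 3 6 4 / 4 2 3 6 9 8 1 7 5 / 7 6 1 5 4 3 9 8 2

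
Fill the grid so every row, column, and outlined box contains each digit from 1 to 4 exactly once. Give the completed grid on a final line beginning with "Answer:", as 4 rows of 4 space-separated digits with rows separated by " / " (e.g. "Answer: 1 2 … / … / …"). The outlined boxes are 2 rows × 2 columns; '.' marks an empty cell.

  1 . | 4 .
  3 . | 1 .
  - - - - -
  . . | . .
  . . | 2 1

Step 1. [r3c4∈{3,4}] 4 has one home in col 4: r3c4 ⇒ r3c4=4.
Step 2. [r1c2∈{2}] r1c2's peers cover all but 2, so r1c2=2.
Step 3. [r4c2∈{3,4}] row 4 places 3 nowhere but r4c2 ⇒ r4c2=3.
Step 4. [r3c2∈{1}] r3c2's peers cover all but 1. So r3c2=1.
Step 5. [r2c4∈{2}] r2c4's peers cover all but 2, so r2c4=2.
Step 6. [r1c4∈{3}] r1c4 is down to just 3, so r1c4=3.
Step 7. [r3c3∈{3}] only 3 remains possible at r3c3. So r3c3=3.
Step 8. [r3c1∈{2}] r3c1's peers cover all but 2, so r3c1=2.
Step 9. [r4c1∈{4}] r4c1's peers cover all but 4. So r4c1=4.
Step 10. [r2c2∈{4}] r2c2's peers cover all but 4. So r2c2=4.

Answer: 1 2 4 3 / 3 4 1 2 / 2 1 3 4 / 4 3 2 1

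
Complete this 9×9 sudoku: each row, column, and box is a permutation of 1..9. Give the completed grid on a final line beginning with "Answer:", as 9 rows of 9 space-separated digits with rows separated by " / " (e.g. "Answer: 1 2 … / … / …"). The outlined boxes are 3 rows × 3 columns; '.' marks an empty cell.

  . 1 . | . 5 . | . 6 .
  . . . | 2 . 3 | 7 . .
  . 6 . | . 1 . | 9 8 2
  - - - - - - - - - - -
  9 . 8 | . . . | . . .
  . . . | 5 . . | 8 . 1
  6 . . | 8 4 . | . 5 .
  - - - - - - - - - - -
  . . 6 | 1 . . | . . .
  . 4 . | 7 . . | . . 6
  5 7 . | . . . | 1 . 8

Step 1. [r3c4∈{4}] r3c4 is down to just 4, so r3c4=4.
Step 2. [r4c7∈{2,3,4,6}] col 7 places 6 nowhere but r4c7 ⇒ r4c7=6.
Step 3. [r4c4∈{3}] only 3 remains possible at r4c4. So r4c4=3.
Step 4. [r3c6∈{7}] only 7 remains possible at r3c6, so r3c6=7.
Step 5. [r3c1∈{3}] only 3 remains possible at r3c1. So r3c1=3.
Step 6. [r6c3∈{1,2,3,7}] across box 4, 1 lands solely at r6c3, so r6c3=1.
Step 7. [r6c9∈{3,7,9}] across row 6, 7 lands solely at r6c9, so r6c9=7.
Step 8. [r7c9∈{3,4,5,9}] across col 9, 9 lands solely at r7c9, so r7c9=9.
Step 9. [r6c6∈{2,9}] 9 has one home in row 6: r6c6, so r6c6=9.
Step 10. [r2c2∈{5,8,9}] in col 2, 9 fits only at r2c2, so r2c2=9.
Step 11. [r7c2∈{2,3,8}] across col 2, 8 lands solely at r7c2, so r7c2=8.
Step 12. [r7c1∈{2}] r7c1 is down to just 2, so r7c1=2.
Step 13. [r4c9∈{4}] nothing but 4 survives at r4c9 ⇒ r4c9=4.
Step 14. [r4c8∈{2}] only 2 remains possible at r4c8, so r4c8=2.
Step 15. [r8c8∈{3}] only 3 remains possible at r8c8 ⇒ r8c8=3.
Step 16. [r9c8∈{4}] nothing but 4 survives at r9c8. So r9c8=4.
Step 17. [r6c2∈{2,3}] row 6 places 2 nowhere but r6c2. So r6c2=2.
Step 18. [r1c6∈{8}] only 8 remains possible at r1c6, so r1c6=8.
Step 19. [r9c4∈{6,9}] col 4 places 6 nowhere but r9c4 ⇒ r9c4=6.
Step 20. [r9c6∈{2}] nothing but 2 survives at r9c6. So r9c6=2.
Step 21. [r1c7∈{3,4}] col 7 places 4 nowhere but r1c7 ⇒ r1c7=4.
Step 22. [r9c3∈{3,9}] box 7 places 3 nowhere but r9c3, so r9c3=3.
Step 23. [r5c5∈{2,6,7}] 2 has one home in row 5: r5c5 ⇒ r5c5=2.
Step 24. [r7c7∈{5}] only 5 remains possible at r7c7. So r7c7=5.
Step 25. [r1c1∈{7}] r1c1 is down to just 7 ⇒ r1c1=7.
Step 26. [r5c1∈{4}] only 4 remains possible at r5c1, so r5c1=4.
Step 27. [r2c9∈{5}] only 5 remains possible at r2c9. So r2c9=5.
Step 28. [r8c5∈{8,9}] 8 has one home in row 8: r8c5. So r8c5=8.
Step 29. [r3c3∈{5}] r3c3 is down to just 5, so r3c3=5.
Step 30. [r1c9∈{3}] only 3 remains possible at r1c9 ⇒ r1c9=3.
Step 31. [r5c3∈{7}] r5c3 has the single candidate 7 ⇒ r5c3=7.
Step 32. [r4c6∈{1}] only 1 remains possible at r4c6, so r4c6=1.
Step 33. [r7c8∈{7}] only 7 remains possible at r7c8 ⇒ r7c8=7.
Step 34. [r8c7∈{2}] r8c7's peers cover all but 2. So r8c7=2.
Step 35. [r1c3∈{2}] r1c3 has the single candidate 2 ⇒ r1c3=2.
Step 36. [r5c8∈{9}] r5c8 has the single candidate 9 ⇒ r5c8=9.
Step 37. [r8c6∈{5}] r8c6 is down to just 5. So r8c6=5.
Step 38. [r2c3∈{4}] only 4 remains possible at r2c3, so r2c3=4.
Step 39. [r5c2∈{3}] nothing but 3 survives at r5c2. So r5c2=3.
Step 40. [r2c5∈{6}] nothing but 6 survives at r2c5 ⇒ r2c5=6.
Step 41. [r4c5∈{7}] r4c5's peers cover all but 7 ⇒ r4c5=7.
Step 42. [r8c3∈{9}] r8c3 has the single candidate 9. So r8c3=9.
Step 43. [r8c1∈{1}] r8c1's peers cover all but 1. So r8c1=1.
Step 44. [r7c5∈{3}] r7c5's peers cover all but 3, so r7c5=3.
Step 45. [r7c6∈{4}] r7c6 is down to just 4. So r7c6=4.
Step 46. [r2c8∈{1}] r2c8's peers cover all but 1, so r2c8=1.
Step 47. [r4c2∈{5}] only 5 remains possible at r4c2 ⇒ r4c2=5.
Step 48. [r1c4∈{9}] r1c4's peers cover all but 9, so r1c4=9.
Step 49. [r6c7∈{3}] r6c7 has the single candidate 3 ⇒ r6c7=3.
Step 50. [r5c6∈{6}] nothing but 6 survives at r5c6. So r5c6=6.
Step 51. [r9c5∈{9}] only 9 remains possible at r9c5. So r9c5=9.
Step 52. [r2c1∈{8}] nothing but 8 survives at r2c1 ⇒ r2c1=8.

Answer: 7 1 2 9 5 8 4 6 3 / 8 9 4 2 6 3 7 1 5 / 3 6 5 4 1 7 9 8 2 / 9 5 8 3 7 1 6 2 4 / 4 3 7 5 2 6 8 9 1 / 6 2 1 8 4 9 3 5 7 / 2 8 6 1 3 4 5 7 9 / 1 4 9 7 8 5 2 3 6 / 5 7 3 6 9 2 1 4 8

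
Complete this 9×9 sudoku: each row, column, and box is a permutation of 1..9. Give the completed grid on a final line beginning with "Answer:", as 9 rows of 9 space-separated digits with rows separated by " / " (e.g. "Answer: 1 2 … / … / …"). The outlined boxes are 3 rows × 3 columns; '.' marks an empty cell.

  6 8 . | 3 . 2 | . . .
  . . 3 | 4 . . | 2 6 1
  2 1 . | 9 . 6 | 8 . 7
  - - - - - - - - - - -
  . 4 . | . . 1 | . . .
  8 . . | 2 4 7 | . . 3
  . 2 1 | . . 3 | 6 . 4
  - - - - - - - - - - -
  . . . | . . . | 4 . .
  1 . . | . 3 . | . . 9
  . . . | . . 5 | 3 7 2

Step 1. [r8c7∈{5}] nothing but 5 survives at r8c7. So r8c7=5.
Step 2. [r8c8∈{8}] nothing but 8 survives at r8c8, so r8c8=8.
Step 3. [r6c1∈{5,7,9}] in row 6, 7 fits only at r6c1. So r6c1=7.
Step 4. [r7c6∈{8,9}] across col 6, 9 lands solely at r7c6 ⇒ r7c6=9.
Step 5. [r3c5∈{5}] r3c5 has the single candidate 5, so r3c5=5.
Step 6. [r7c5∈{1,2,6,7,8}] r7c5 is the only open cell in col 5 admitting 2, so r7c5=2.
Step 7. [r3c3∈{4}] r3c3's peers cover all but 4, so r3c3=4.
Step 8. [r7c2∈{3,5,6,7}] in col 2, 3 fits only at r7c2. So r7c2=3.
Step 9. [r1c7∈{9}] r1c7's peers cover all but 9. So r1c7=9.
Step 10. [r4c9∈{5,8}] across col 9, 8 lands solely at r4c9, so r4c9=8.
Step 11. [r7c1∈{5}] r7c1's peers cover all but 5 ⇒ r7c1=5.
Step 12. [r2c2∈{5,7,9}] across row 2, 5 lands solely at r2c2, so r2c2=5.
Step 13. [r8c2∈{6,7}] across col 2, 7 lands solely at r8c2 ⇒ r8c2=7.
Step 14. [r8c4∈{6}] r8c4 has the single candidate 6 ⇒ r8c4=6.
Step 15. [r4c4∈{5}] nothing but 5 survives at r4c4 ⇒ r4c4=5.
Step 16. [r5c3∈{5,6,9}] 5 has one home in col 3: r5c3. So r5c3=5.
Step 17. [r5c2∈{6,9}] in row 5, 6 fits only at r5c2. So r5c2=6.
Step 18. [r4c3∈{9}] nothing but 9 survives at r4c3, so r4c3=9.
Step 19. [r6c4∈{8}] r6c4 has the single candidate 8. So r6c4=8.
Step 20. [r9c5∈{1,8}] 8 has one home in box 8: r9c5. So r9c5=8.
Step 21. [r7c8∈{1}] only 1 remains possible at r7c8. So r7c8=1.
Step 22. [r6c8∈{5,9}] across row 6, 5 lands solely at r6c8 ⇒ r6c8=5.
Step 23. [r9c2∈{9}] r9c2 is down to just 9, so r9c2=9.
Step 24. [r2c5∈{7}] r2c5 has the single candidate 7. So r2c5=7.
Step 25. [r9c3∈{6}] nothing but 6 survives at r9c3 ⇒ r9c3=6.
Step 26. [r7c4∈{7}] nothing but 7 survives at r7c4, so r7c4=7.
Step 27. [r8c6∈{4}] nothing but 4 survives at r8c6. So r8c6=4.
Step 28. [r5c8∈{9}] nothing but 9 survives at r5c8, so r5c8=9.
Step 29. [r4c1∈{3}] r4c1 has the single candidate 3, so r4c1=3.
Step 30. [r3c8∈{3}] r3c8 is down to just 3 ⇒ r3c8=3.
Step 31. [r5c7∈{1}] only 1 remains possible at r5c7 ⇒ r5c7=1.
Step 32. [r1c3∈{7}] only 7 remains possible at r1c3. So r1c3=7.
Step 33. [r1c8∈{4}] only 4 remains possible at r1c8, so r1c8=4.
Step 34. [r4c7∈{7}] r4c7's peers cover all but 7 ⇒ r4c7=7.
Step 35. [r7c9∈{6}] r7c9 has the single candidate 6 ⇒ r7c9=6.
Step 36. [r6c5∈{9}] only 9 remains possible at r6c5 ⇒ r6c5=9.
Step 37. [r7c3∈{8}] r7c3's peers cover all but 8 ⇒ r7c3=8.
Step 38. [r2c6∈{8}] r2c6 is down to just 8. So r2c6=8.
Step 39. [r8c3∈{2}] r8c3's peers cover all but 2, so r8c3=2.
Step 40. [r1c5∈{1}] r1c5 has the single candidate 1, so r1c5=1.
Step 41. [r9c1∈{4}] r9c1 has the single candidate 4 ⇒ r9c1=4.
Step 42. [r2c1∈{9}] r2c1's peers cover all but 9 ⇒ r2c1=9.
Step 43. [r9c4∈{1}] r9c4's peers cover all but 1 ⇒ r9c4=1.
Step 44. [r4c8∈{2}] r4c8 has the single candidate 2 ⇒ r4c8=2.
Step 45. [r1c9∈{5}] nothing but 5 survives at r1c9. So r1c9=5.
Step 46. [r4c5∈{6}] nothing but 6 survives at r4c5. So r4c5=6.

Answer: 6 8 7 3 1 2 9 4 5 / 9 5 3 4 7 8 2 6 1 / 2 1 4 9 5 6 8 3 7 / 3 4 9 5 6 1 7 2 8 / 8 6 5 2 4 7 1 9 3 / 7 2 1 8 9 3 6 5 4 / 5 3 8 7 2 9 4 1 6 / 1 7 2 6 3 4 5 8 9 / 4 9 6 1 8 5 3 7 2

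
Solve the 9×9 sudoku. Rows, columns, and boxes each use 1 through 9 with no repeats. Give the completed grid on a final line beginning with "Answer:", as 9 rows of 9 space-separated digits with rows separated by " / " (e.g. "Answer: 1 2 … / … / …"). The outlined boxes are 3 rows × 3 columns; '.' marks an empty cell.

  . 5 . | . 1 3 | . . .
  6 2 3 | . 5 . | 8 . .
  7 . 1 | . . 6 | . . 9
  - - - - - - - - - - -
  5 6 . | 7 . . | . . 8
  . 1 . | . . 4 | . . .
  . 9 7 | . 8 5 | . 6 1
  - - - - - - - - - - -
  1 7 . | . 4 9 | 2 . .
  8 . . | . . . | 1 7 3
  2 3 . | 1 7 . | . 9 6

Step 1. [r6c4∈{2,3}] row 6 places 2 nowhere but r6c4, so r6c4=2.
Step 2. [r9c7∈{4,5}] in box 9, 4 fits only at r9c7 ⇒ r9c7=4.
Step 3. [r4c8∈{2,3,4}] box 6 places 4 nowhere but r4c8 ⇒ r4c8=4.
Step 4. [r5c1∈{3}] nothing but 3 survives at r5c1, so r5c1=3.
Step 5. [r7c9∈{5}] r7c9's peers cover all but 5, so r7c9=5.
Step 6. [r8c3∈{4,5,6,9}] across row 8, 9 lands solely at r8c3 ⇒ r8c3=9.
Step 7. [r1c3∈{4,8}] in col 3, 4 fits only at r1c3, so r1c3=4.
Step 8. [r1c4∈{8,9}] 8 has one home in row 1: r1c4. So r1c4=8.
Step 9. [r1c8∈{2}] r1c8 is down to just 2, so r1c8=2.
Step 10. [r1c9∈{7}] r1c9's peers cover all but 7 ⇒ r1c9=7.
Step 11. [r3c8∈{3,5}] r3c8 is the only open cell in col 8 admitting 3 ⇒ r3c8=3.
Step 12. [r4c5∈{3,9}] 3 has one home in col 5: r4c5, so r4c5=3.
Step 13. [r5c5∈{6,9}] r5c5 is the only open cell in col 5 admitting 9, so r5c5=9.
Step 14. [r8c5∈{2,6}] across col 5, 6 lands solely at r8c5, so r8c5=6.
Step 15. [r5c9∈{2}] r5c9 has the single candidate 2. So r5c9=2.
Step 16. [r2c4∈{4,9}] in row 2, 9 fits only at r2c4. So r2c4=9.
Step 17. [r5c8∈{5}] nothing but 5 survives at r5c8. So r5c8=5.
Step 18. [r8c4∈{5}] r8c4 is down to just 5 ⇒ r8c4=5.
Step 19. [r6c1∈{4}] r6c1 has the single candidate 4. So r6c1=4.
Step 20. [r3c7∈{5}] nothing but 5 survives at r3c7. So r3c7=5.
Step 21. [r7c4∈{3}] r7c4 is down to just 3 ⇒ r7c4=3.
Step 22. [r1c7∈{6}] only 6 remains possible at r1c7, so r1c7=6.
Step 23. [r9c6∈{8}] r9c6's peers cover all but 8 ⇒ r9c6=8.
Step 24. [r7c3∈{6}] r7c3 has the single candidate 6 ⇒ r7c3=6.
Step 25. [r2c9∈{4}] r2c9's peers cover all but 4, so r2c9=4.
Step 26. [r3c5∈{2}] r3c5's peers cover all but 2. So r3c5=2.
Step 27. [r7c8∈{8}] nothing but 8 survives at r7c8 ⇒ r7c8=8.
Step 28. [r5c3∈{8}] r5c3 is down to just 8, so r5c3=8.
Step 29. [r9c3∈{5}] r9c3 has the single candidate 5 ⇒ r9c3=5.
Step 30. [r4c3∈{2}] r4c3 is down to just 2 ⇒ r4c3=2.
Step 31. [r8c6∈{2}] r8c6's peers cover all but 2, so r8c6=2.
Step 32. [r5c7∈{7}] r5c7 has the single candidate 7. So r5c7=7.
Step 33. [r2c8∈{1}] only 1 remains possible at r2c8, so r2c8=1.
Step 34. [r3c4∈{4}] r3c4 has the single candidate 4 ⇒ r3c4=4.
Step 35. [r5c4∈{6}] r5c4 has the single candidate 6 ⇒ r5c4=6.
Step 36. [r2c6∈{7}] r2c6 has the single candidate 7 ⇒ r2c6=7.
Step 37. [r1c1∈{9}] r1c1 has the single candidate 9. So r1c1=9.
Step 38. [r8c2∈{4}] nothing but 4 survives at r8c2. So r8c2=4.
Step 39. [r4c7∈{9}] only 9 remains possible at r4c7. So r4c7=9.
Step 40. [r4c6∈{1}] nothing but 1 survives at r4c6 ⇒ r4c6=1.
Step 41. [r6c7∈{3}] nothing but 3 survives at r6c7. So r6c7=3.
Step 42. [r3c2∈{8}] r3c2's peers cover all but 8. So r3c2=8.

Answer: 9 5 4 8 1 3 6 2 7 / 6 2 3 9 5 7 8 1 4 / 7 8 1 4 2 6 5 3 9 / 5 6 2 7 3 1 9 4 8 / 3 1 8 6 9 4 7 5 2 / 4 9 7 2 8 5 3 6 1 / 1 7 6 3 4 9 2 8 5 / 8 4 9 5 6 2 1 7 3 / 2 3 5 1 7 8 4 9 6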